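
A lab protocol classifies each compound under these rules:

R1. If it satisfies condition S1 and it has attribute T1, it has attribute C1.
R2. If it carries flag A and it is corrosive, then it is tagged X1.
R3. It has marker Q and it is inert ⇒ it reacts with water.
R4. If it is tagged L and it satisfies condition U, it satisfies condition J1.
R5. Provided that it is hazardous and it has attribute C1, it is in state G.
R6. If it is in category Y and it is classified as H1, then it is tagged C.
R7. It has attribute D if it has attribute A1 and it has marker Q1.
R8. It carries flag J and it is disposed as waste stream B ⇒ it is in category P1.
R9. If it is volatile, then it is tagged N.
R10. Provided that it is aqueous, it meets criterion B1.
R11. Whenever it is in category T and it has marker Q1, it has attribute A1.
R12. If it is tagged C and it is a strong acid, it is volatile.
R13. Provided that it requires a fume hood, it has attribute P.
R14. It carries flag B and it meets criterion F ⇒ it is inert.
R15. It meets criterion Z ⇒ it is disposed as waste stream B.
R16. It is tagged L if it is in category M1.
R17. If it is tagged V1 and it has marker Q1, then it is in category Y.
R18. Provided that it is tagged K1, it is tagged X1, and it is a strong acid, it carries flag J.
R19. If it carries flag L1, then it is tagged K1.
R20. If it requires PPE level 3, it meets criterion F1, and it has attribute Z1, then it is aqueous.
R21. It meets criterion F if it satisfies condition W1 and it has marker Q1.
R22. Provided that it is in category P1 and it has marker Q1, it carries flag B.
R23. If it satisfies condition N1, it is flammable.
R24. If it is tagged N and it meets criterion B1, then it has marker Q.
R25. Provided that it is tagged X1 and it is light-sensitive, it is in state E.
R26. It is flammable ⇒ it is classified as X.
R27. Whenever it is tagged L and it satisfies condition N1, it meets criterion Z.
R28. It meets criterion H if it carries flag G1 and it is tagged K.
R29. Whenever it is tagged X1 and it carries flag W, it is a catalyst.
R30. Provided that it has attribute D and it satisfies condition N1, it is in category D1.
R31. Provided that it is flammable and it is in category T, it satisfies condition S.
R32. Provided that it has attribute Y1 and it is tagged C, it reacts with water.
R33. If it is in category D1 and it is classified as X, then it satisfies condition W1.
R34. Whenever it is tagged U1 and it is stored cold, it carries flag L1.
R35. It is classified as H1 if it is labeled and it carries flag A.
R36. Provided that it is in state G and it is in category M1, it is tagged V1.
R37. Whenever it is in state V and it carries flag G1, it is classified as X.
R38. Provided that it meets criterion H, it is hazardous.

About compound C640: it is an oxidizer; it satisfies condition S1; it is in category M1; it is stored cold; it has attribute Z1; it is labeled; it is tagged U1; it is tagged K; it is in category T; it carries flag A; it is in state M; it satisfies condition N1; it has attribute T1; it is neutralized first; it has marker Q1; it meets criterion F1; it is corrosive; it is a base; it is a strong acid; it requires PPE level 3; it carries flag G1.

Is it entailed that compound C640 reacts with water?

By R1 (it satisfies condition S1, it has attribute T1): it has attribute C1.
By R2 (it carries flag A, it is corrosive): it is tagged X1.
By R11 (it is in category T, it has marker Q1): it has attribute A1.
By R16 (it is in category M1): it is tagged L.
By R20 (it requires PPE level 3, it meets criterion F1, it has attribute Z1): it is aqueous.
By R23 (it satisfies condition N1): it is flammable.
By R26 (it is flammable): it is classified as X.
By R27 (it is tagged L, it satisfies condition N1): it meets criterion Z.
By R28 (it carries flag G1, it is tagged K): it meets criterion H.
By R34 (it is tagged U1, it is stored cold): it carries flag L1.
By R35 (it is labeled, it carries flag A): it is classified as H1.
By R38 (it meets criterion H): it is hazardous.
By R5 (it is hazardous, it has attribute C1): it is in state G.
By R7 (it has attribute A1, it has marker Q1): it has attribute D.
By R10 (it is aqueous): it meets criterion B1.
By R15 (it meets criterion Z): it is disposed as waste stream B.
By R19 (it carries flag L1): it is tagged K1.
By R30 (it has attribute D, it satisfies condition N1): it is in category D1.
By R33 (it is in category D1, it is classified as X): it satisfies condition W1.
By R36 (it is in state G, it is in category M1): it is tagged V1.
By R17 (it is tagged V1, it has marker Q1): it is in category Y.
By R18 (it is tagged K1, it is tagged X1, it is a strong acid): it carries flag J.
By R21 (it satisfies condition W1, it has marker Q1): it meets criterion F.
By R6 (it is in category Y, it is classified as H1): it is tagged C.
By R8 (it carries flag J, it is disposed as waste stream B): it is in category P1.
By R12 (it is tagged C, it is a strong acid): it is volatile.
By R22 (it is in category P1, it has marker Q1): it carries flag B.
By R9 (it is volatile): it is tagged N.
By R14 (it carries flag B, it meets criterion F): it is inert.
By R24 (it is tagged N, it meets criterion B1): it has marker Q.
By R3 (it has marker Q, it is inert): it reacts with water.

Yes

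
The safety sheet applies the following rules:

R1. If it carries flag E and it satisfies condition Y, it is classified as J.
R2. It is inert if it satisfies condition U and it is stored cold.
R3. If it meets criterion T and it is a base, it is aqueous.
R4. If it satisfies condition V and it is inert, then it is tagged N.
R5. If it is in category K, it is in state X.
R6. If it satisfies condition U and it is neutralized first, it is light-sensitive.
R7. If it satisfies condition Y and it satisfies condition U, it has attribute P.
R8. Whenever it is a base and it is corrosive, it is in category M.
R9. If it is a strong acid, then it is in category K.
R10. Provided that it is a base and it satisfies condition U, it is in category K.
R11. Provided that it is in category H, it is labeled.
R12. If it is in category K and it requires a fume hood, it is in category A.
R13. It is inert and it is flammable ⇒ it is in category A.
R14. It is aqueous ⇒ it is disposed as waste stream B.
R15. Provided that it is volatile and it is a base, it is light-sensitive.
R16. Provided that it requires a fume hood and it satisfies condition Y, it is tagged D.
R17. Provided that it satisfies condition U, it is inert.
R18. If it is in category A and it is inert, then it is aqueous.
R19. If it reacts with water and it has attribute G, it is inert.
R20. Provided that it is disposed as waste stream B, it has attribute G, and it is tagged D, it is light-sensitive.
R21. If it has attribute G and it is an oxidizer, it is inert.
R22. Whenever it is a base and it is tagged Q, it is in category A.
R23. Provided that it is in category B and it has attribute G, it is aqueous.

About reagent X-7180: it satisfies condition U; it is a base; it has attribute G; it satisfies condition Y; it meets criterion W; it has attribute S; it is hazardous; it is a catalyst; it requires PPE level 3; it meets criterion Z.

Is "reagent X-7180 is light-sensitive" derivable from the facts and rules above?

No

Forward chaining from the given facts derives: has attribute P, is in category K, is inert, is in state X.
Rules concluding "it is light-sensitive": R6 needs "it is neutralized first"; R15 needs "it is volatile"; R20 needs "it is disposed as waste stream B" — none of these are established.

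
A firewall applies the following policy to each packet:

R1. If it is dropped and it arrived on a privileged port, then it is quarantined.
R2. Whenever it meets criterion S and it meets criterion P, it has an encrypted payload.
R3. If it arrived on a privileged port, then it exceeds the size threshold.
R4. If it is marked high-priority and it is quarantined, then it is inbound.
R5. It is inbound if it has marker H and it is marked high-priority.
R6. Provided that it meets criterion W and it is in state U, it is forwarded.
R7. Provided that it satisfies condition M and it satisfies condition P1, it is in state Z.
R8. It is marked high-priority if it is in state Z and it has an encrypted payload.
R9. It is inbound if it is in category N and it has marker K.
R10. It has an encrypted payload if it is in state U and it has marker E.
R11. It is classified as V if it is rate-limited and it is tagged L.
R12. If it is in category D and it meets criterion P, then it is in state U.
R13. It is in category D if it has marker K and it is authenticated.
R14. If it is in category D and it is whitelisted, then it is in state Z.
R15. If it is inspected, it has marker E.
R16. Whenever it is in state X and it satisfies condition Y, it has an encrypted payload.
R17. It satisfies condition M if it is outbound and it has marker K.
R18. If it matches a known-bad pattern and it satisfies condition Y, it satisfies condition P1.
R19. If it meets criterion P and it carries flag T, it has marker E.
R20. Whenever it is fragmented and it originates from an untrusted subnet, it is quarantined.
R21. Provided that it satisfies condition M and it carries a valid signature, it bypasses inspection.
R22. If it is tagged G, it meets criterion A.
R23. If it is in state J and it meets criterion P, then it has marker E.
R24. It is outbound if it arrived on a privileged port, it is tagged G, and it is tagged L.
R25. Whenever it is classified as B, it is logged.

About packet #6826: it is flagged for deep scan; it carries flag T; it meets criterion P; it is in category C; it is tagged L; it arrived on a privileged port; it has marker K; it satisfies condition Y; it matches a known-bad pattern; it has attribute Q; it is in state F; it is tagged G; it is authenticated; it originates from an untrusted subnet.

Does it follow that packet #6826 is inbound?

No

Forward chaining from the given facts derives: exceeds the size threshold, is in category D, satisfies condition P1, has marker E, meets criterion A, is outbound, is in state U, satisfies condition M, is in state Z, has an encrypted payload, is marked high-priority.
Rules concluding "it is inbound": R4 needs "it is quarantined"; R5 needs "it has marker H"; R9 needs "it is in category N" — none of these are established.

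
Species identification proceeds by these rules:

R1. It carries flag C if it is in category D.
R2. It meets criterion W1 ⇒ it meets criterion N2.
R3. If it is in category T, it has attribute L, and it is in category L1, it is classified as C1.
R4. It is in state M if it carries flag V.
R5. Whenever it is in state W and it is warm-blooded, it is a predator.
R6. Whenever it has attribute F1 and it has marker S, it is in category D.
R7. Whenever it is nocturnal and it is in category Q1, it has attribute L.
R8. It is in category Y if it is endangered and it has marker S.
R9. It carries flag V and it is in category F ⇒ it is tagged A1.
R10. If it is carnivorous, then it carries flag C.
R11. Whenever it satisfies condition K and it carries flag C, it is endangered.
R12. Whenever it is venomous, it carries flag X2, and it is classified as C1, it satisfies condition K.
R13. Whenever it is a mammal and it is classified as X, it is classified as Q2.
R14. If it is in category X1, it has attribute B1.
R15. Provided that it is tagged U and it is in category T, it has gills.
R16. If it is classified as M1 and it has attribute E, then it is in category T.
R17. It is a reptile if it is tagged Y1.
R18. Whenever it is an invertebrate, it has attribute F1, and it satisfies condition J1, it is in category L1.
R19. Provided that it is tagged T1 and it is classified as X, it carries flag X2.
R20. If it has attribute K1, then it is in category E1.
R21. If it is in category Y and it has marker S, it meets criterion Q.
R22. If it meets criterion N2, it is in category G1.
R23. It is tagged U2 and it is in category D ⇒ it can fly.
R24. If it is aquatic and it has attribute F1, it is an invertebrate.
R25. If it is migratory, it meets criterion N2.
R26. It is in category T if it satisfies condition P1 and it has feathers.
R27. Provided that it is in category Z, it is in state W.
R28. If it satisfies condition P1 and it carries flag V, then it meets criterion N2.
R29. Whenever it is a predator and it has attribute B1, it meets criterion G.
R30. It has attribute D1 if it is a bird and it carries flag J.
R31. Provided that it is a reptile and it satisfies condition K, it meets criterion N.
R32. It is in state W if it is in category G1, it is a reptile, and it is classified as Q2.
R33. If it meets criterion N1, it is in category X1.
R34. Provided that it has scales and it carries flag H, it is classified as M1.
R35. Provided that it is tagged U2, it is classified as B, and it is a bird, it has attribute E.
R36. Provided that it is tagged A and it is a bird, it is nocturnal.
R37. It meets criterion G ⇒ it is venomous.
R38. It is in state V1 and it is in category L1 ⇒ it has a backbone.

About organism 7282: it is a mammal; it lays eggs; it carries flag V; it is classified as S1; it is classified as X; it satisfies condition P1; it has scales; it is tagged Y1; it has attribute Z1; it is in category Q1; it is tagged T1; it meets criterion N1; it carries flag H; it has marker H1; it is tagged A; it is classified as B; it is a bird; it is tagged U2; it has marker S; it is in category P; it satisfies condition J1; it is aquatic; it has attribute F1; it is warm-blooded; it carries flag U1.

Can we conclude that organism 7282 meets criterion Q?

Yes

By R6 (it has attribute F1, it has marker S): it is in category D.
By R13 (it is a mammal, it is classified as X): it is classified as Q2.
By R17 (it is tagged Y1): it is a reptile.
By R19 (it is tagged T1, it is classified as X): it carries flag X2.
By R24 (it is aquatic, it has attribute F1): it is an invertebrate.
By R28 (it satisfies condition P1, it carries flag V): it meets criterion N2.
By R33 (it meets criterion N1): it is in category X1.
By R34 (it has scales, it carries flag H): it is classified as M1.
By R35 (it is tagged U2, it is classified as B, it is a bird): it has attribute E.
By R36 (it is tagged A, it is a bird): it is nocturnal.
By R1 (it is in category D): it carries flag C.
By R7 (it is nocturnal, it is in category Q1): it has attribute L.
By R14 (it is in category X1): it has attribute B1.
By R16 (it is classified as M1, it has attribute E): it is in category T.
By R18 (it is an invertebrate, it has attribute F1, it satisfies condition J1): it is in category L1.
By R22 (it meets criterion N2): it is in category G1.
By R32 (it is in category G1, it is a reptile, it is classified as Q2): it is in state W.
By R3 (it is in category T, it has attribute L, it is in category L1): it is classified as C1.
By R5 (it is in state W, it is warm-blooded): it is a predator.
By R29 (it is a predator, it has attribute B1): it meets criterion G.
By R37 (it meets criterion G): it is venomous.
By R12 (it is venomous, it carries flag X2, it is classified as C1): it satisfies condition K.
By R11 (it satisfies condition K, it carries flag C): it is endangered.
By R8 (it is endangered, it has marker S): it is in category Y.
By R21 (it is in category Y, it has marker S): it meets criterion Q.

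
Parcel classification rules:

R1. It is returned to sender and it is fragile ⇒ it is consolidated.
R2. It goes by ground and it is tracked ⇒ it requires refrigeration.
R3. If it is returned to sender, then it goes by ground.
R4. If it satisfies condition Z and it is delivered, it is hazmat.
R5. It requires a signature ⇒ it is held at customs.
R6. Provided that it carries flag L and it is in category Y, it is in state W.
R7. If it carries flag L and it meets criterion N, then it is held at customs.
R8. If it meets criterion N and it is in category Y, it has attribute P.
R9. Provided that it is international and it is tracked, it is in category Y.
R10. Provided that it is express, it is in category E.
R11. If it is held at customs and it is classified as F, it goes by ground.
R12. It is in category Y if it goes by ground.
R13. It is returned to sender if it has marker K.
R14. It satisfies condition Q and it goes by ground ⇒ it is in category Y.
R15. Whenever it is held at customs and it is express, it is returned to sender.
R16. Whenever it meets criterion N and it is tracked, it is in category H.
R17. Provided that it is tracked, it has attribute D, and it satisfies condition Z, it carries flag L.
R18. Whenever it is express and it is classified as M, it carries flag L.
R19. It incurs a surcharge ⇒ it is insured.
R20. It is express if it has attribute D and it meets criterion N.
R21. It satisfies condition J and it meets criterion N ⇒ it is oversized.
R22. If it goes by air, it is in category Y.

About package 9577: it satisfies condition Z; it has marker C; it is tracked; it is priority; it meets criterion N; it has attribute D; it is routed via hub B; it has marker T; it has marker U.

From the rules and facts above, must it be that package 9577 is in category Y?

Yes

By R17 (it is tracked, it has attribute D, it satisfies condition Z): it carries flag L.
By R20 (it has attribute D, it meets criterion N): it is express.
By R7 (it carries flag L, it meets criterion N): it is held at customs.
By R15 (it is held at customs, it is express): it is returned to sender.
By R3 (it is returned to sender): it goes by ground.
By R12 (it goes by ground): it is in category Y.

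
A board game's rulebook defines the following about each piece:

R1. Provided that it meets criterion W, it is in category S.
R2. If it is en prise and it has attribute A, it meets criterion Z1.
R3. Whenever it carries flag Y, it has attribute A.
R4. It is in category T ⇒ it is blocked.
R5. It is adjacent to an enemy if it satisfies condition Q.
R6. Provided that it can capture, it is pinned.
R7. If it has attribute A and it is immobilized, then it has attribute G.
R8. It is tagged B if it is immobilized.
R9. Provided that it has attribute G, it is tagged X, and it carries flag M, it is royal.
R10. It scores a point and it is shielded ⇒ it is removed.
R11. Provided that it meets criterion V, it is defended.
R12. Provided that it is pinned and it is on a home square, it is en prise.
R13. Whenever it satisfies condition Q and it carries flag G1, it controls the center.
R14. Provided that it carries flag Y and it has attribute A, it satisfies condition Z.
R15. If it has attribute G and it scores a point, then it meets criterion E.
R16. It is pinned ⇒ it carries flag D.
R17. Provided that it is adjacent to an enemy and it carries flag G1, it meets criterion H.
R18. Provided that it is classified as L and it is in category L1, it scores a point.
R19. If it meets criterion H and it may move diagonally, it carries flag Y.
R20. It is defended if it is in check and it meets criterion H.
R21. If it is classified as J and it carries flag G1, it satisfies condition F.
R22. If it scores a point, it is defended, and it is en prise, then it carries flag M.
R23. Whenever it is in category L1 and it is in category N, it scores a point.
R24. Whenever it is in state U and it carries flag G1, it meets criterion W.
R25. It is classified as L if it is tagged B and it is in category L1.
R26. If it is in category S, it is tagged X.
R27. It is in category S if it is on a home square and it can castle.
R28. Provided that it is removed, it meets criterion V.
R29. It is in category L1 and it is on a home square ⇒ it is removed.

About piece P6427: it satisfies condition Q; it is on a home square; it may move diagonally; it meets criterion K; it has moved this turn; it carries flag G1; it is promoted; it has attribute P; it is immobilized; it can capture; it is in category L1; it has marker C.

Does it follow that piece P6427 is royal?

No

Forward chaining from the given facts derives: is adjacent to an enemy, is pinned, is tagged B, is en prise, controls the center, carries flag D, meets criterion H, carries flag Y, is classified as L, is removed, has attribute A, has attribute G, satisfies condition Z, scores a point, meets criterion V, meets criterion Z1, is defended, meets criterion E, carries flag M.
The only rule concluding "it is royal" is R9, which needs "it is tagged X"; that is never established.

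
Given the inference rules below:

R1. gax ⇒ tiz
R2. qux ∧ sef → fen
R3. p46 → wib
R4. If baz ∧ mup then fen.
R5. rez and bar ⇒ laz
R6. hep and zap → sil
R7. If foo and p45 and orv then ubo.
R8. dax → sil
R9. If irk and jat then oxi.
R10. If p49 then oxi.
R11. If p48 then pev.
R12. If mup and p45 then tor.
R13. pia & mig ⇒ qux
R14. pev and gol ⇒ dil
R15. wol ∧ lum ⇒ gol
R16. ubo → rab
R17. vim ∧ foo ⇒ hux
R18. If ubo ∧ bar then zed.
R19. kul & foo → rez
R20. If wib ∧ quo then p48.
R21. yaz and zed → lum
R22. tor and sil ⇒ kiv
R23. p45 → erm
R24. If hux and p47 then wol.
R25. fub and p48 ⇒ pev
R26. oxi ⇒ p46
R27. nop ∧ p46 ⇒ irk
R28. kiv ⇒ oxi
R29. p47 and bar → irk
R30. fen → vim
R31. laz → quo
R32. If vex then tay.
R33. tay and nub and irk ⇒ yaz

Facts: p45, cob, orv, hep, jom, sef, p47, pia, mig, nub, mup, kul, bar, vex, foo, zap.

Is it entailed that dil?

sil  (by R6: hep, zap)
ubo  (by R7: foo, p45, orv)
tor  (by R12: mup, p45)
qux  (by R13: pia, mig)
zed  (by R18: ubo, bar)
rez  (by R19: kul, foo)
kiv  (by R22: tor, sil)
oxi  (by R28: kiv)
irk  (by R29: p47, bar)
tay  (by R32: vex)
yaz  (by R33: tay, nub, irk)
fen  (by R2: qux, sef)
laz  (by R5: rez, bar)
lum  (by R21: yaz, zed)
p46  (by R26: oxi)
vim  (by R30: fen)
quo  (by R31: laz)
wib  (by R3: p46)
hux  (by R17: vim, foo)
p48  (by R20: wib, quo)
wol  (by R24: hux, p47)
pev  (by R11: p48)
gol  (by R15: wol, lum)
dil  (by R14: pev, gol)

Yes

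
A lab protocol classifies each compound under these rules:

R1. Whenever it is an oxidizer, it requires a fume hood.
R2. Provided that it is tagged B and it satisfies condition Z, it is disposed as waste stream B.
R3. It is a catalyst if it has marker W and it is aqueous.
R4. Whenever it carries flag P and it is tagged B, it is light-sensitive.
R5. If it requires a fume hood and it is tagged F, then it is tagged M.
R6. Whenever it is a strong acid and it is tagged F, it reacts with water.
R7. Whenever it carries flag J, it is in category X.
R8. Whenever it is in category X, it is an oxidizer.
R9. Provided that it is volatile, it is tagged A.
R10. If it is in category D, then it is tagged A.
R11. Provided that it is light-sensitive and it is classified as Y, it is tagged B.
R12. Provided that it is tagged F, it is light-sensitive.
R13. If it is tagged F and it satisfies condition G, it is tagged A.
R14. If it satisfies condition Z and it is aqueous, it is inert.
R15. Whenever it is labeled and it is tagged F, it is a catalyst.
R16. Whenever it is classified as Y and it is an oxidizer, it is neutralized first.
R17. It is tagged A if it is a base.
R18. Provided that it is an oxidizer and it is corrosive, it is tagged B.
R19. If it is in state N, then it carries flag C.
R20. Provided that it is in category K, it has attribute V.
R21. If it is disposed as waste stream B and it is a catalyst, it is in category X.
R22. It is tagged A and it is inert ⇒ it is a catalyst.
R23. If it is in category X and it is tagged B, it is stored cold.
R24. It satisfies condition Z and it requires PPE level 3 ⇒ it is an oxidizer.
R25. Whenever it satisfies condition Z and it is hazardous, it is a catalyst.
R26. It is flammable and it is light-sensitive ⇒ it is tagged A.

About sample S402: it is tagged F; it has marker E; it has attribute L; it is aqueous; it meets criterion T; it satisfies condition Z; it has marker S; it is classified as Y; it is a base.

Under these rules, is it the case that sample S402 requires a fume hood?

By R12 (it is tagged F): it is light-sensitive.
By R14 (it satisfies condition Z, it is aqueous): it is inert.
By R17 (it is a base): it is tagged A.
By R22 (it is tagged A, it is inert): it is a catalyst.
By R11 (it is light-sensitive, it is classified as Y): it is tagged B.
By R2 (it is tagged B, it satisfies condition Z): it is disposed as waste stream B.
By R21 (it is disposed as waste stream B, it is a catalyst): it is in category X.
By R8 (it is in category X): it is an oxidizer.
By R1 (it is an oxidizer): it requires a fume hood.

Yes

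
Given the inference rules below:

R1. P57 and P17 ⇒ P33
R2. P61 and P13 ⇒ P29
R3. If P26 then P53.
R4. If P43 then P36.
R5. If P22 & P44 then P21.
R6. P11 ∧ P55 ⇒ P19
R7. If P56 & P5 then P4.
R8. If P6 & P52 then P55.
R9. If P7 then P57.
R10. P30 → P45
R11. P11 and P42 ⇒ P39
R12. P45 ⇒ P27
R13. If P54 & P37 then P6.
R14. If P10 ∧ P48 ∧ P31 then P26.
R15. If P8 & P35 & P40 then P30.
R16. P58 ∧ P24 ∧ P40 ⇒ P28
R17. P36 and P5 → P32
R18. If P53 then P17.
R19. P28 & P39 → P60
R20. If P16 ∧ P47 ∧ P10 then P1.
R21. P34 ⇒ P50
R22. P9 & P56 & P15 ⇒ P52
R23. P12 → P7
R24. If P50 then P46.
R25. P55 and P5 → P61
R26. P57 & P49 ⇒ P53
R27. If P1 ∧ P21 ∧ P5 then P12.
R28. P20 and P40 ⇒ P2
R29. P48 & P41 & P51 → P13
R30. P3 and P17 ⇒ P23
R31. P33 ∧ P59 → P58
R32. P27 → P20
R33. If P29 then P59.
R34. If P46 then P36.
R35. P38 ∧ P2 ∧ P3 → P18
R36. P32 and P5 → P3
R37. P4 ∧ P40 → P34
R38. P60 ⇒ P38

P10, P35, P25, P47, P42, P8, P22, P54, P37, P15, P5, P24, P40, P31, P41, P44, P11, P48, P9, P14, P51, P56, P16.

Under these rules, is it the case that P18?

Yes

P21  (by R5: P22, P44)
P4  (by R7: P56, P5)
P39  (by R11: P11, P42)
P6  (by R13: P54, P37)
P26  (by R14: P10, P48, P31)
P30  (by R15: P8, P35, P40)
P1  (by R20: P16, P47, P10)
P52  (by R22: P9, P56, P15)
P12  (by R27: P1, P21, P5)
P13  (by R29: P48, P41, P51)
P34  (by R37: P4, P40)
P53  (by R3: P26)
P55  (by R8: P6, P52)
P45  (by R10: P30)
P27  (by R12: P45)
P17  (by R18: P53)
P50  (by R21: P34)
P7  (by R23: P12)
P46  (by R24: P50)
P61  (by R25: P55, P5)
P20  (by R32: P27)
P36  (by R34: P46)
P29  (by R2: P61, P13)
P57  (by R9: P7)
P32  (by R17: P36, P5)
P2  (by R28: P20, P40)
P59  (by R33: P29)
P3  (by R36: P32, P5)
P33  (by R1: P57, P17)
P58  (by R31: P33, P59)
P28  (by R16: P58, P24, P40)
P60  (by R19: P28, P39)
P38  (by R38: P60)
P18  (by R35: P38, P2, P3)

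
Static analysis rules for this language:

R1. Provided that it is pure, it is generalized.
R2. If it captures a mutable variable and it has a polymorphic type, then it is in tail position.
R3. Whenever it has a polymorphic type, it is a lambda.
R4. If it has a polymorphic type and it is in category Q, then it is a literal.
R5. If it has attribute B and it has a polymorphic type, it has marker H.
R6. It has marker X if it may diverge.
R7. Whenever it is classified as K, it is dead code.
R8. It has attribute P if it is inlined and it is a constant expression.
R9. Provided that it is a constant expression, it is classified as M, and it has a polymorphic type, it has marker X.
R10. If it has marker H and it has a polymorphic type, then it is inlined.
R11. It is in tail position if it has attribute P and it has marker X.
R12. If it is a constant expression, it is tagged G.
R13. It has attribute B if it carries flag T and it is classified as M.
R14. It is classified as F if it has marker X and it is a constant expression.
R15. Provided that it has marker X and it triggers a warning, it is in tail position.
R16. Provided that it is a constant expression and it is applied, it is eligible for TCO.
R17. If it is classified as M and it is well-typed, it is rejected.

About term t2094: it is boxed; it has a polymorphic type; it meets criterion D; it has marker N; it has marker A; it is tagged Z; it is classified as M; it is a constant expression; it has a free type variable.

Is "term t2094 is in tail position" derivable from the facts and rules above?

No

Forward chaining from the given facts derives: is a lambda, has marker X, is tagged G, is classified as F.
Rules concluding "it is in tail position": R2 needs "it captures a mutable variable"; R11 needs "it has attribute P"; R15 needs "it triggers a warning" — none of these are established.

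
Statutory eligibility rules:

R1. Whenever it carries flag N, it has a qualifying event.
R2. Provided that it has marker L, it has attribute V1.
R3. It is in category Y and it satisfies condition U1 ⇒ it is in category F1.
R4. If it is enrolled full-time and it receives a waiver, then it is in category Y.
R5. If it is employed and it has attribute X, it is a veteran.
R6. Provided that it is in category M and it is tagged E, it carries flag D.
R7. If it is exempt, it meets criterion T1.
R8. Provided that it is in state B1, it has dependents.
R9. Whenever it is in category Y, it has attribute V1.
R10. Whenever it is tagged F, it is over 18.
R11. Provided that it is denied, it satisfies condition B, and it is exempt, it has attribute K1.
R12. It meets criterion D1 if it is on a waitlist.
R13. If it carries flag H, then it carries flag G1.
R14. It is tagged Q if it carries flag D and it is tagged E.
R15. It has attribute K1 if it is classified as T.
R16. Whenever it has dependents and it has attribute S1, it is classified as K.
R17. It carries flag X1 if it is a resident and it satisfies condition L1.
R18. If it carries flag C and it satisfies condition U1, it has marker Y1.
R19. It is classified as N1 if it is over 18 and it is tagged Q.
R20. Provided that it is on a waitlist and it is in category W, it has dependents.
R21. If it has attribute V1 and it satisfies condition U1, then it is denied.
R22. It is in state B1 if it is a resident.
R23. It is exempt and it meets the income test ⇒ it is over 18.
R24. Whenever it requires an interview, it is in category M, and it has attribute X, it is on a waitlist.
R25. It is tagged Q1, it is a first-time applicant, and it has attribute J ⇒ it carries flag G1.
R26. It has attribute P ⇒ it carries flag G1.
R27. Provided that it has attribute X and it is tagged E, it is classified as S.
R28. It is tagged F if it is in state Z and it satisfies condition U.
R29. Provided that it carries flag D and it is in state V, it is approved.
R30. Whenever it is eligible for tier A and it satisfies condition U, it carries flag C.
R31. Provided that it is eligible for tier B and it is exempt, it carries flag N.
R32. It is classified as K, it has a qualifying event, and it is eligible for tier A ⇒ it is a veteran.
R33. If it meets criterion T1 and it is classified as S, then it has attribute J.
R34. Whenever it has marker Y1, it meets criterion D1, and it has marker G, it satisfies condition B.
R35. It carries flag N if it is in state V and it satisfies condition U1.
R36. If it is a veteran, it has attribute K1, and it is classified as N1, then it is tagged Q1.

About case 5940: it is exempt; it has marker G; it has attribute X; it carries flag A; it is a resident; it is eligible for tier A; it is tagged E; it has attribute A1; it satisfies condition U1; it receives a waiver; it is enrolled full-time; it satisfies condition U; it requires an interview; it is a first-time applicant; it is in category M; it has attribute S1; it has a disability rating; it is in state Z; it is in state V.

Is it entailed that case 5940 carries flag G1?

By R4 (it is enrolled full-time, it receives a waiver): it is in category Y.
By R6 (it is in category M, it is tagged E): it carries flag D.
By R7 (it is exempt): it meets criterion T1.
By R9 (it is in category Y): it has attribute V1.
By R14 (it carries flag D, it is tagged E): it is tagged Q.
By R21 (it has attribute V1, it satisfies condition U1): it is denied.
By R22 (it is a resident): it is in state B1.
By R24 (it requires an interview, it is in category M, it has attribute X): it is on a waitlist.
By R27 (it has attribute X, it is tagged E): it is classified as S.
By R28 (it is in state Z, it satisfies condition U): it is tagged F.
By R30 (it is eligible for tier A, it satisfies condition U): it carries flag C.
By R33 (it meets criterion T1, it is classified as S): it has attribute J.
By R35 (it is in state V, it satisfies condition U1): it carries flag N.
By R1 (it carries flag N): it has a qualifying event.
By R8 (it is in state B1): it has dependents.
By R10 (it is tagged F): it is over 18.
By R12 (it is on a waitlist): it meets criterion D1.
By R16 (it has dependents, it has attribute S1): it is classified as K.
By R18 (it carries flag C, it satisfies condition U1): it has marker Y1.
By R19 (it is over 18, it is tagged Q): it is classified as N1.
By R32 (it is classified as K, it has a qualifying event, it is eligible for tier A): it is a veteran.
By R34 (it has marker Y1, it meets criterion D1, it has marker G): it satisfies condition B.
By R11 (it is denied, it satisfies condition B, it is exempt): it has attribute K1.
By R36 (it is a veteran, it has attribute K1, it is classified as N1): it is tagged Q1.
By R25 (it is tagged Q1, it is a first-time applicant, it has attribute J): it carries flag G1.

Yes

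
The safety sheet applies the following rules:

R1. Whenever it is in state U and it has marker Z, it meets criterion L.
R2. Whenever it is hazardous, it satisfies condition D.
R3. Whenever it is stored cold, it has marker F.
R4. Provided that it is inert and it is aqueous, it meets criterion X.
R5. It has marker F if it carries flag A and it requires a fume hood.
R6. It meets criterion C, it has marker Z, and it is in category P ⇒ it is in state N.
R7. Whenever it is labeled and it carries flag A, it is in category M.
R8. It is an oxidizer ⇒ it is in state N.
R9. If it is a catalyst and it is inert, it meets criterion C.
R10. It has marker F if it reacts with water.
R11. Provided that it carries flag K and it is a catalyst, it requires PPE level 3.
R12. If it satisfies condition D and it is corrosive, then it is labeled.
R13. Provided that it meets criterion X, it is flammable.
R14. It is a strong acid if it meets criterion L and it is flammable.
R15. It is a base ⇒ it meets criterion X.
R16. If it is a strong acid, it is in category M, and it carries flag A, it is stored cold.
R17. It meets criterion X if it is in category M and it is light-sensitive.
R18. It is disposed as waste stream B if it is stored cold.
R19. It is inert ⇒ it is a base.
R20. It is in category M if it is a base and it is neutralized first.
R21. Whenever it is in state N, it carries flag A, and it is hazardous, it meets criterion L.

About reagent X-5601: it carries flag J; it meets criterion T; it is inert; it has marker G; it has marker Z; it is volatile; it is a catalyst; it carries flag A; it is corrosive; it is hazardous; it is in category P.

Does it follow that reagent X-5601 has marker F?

By R2 (it is hazardous): it satisfies condition D.
By R9 (it is a catalyst, it is inert): it meets criterion C.
By R12 (it satisfies condition D, it is corrosive): it is labeled.
By R19 (it is inert): it is a base.
By R6 (it meets criterion C, it has marker Z, it is in category P): it is in state N.
By R7 (it is labeled, it carries flag A): it is in category M.
By R15 (it is a base): it meets criterion X.
By R21 (it is in state N, it carries flag A, it is hazardous): it meets criterion L.
By R13 (it meets criterion X): it is flammable.
By R14 (it meets criterion L, it is flammable): it is a strong acid.
By R16 (it is a strong acid, it is in category M, it carries flag A): it is stored cold.
By R3 (it is stored cold): it has marker F.

Yes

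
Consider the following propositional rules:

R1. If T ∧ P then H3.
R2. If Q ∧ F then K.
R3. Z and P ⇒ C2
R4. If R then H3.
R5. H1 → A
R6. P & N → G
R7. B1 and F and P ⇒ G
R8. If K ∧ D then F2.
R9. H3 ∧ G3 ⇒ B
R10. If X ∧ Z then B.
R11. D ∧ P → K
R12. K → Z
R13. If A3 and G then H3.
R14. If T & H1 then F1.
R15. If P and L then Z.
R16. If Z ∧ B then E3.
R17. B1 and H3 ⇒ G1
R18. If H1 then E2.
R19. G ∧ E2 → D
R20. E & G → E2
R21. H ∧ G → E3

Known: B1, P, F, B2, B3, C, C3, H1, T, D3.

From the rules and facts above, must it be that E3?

No

Forward chaining from the given facts derives: H3, A, G, F1, G1, E2, D, K, Z, C2, F2.
Rules concluding E3: R16 needs B; R21 needs H — none of these are established.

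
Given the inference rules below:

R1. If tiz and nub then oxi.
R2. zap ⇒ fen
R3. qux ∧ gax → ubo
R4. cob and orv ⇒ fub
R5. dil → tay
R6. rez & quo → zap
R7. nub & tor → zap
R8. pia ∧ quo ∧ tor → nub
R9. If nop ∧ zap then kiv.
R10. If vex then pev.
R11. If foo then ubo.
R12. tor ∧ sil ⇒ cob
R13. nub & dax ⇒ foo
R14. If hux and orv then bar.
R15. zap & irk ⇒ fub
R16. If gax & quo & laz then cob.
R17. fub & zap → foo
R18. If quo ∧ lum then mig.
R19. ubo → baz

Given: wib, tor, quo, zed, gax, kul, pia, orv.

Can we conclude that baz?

No

Forward chaining from the given facts derives: nub, zap, fen.
The only rule concluding baz is R19, which needs ubo; that is never established.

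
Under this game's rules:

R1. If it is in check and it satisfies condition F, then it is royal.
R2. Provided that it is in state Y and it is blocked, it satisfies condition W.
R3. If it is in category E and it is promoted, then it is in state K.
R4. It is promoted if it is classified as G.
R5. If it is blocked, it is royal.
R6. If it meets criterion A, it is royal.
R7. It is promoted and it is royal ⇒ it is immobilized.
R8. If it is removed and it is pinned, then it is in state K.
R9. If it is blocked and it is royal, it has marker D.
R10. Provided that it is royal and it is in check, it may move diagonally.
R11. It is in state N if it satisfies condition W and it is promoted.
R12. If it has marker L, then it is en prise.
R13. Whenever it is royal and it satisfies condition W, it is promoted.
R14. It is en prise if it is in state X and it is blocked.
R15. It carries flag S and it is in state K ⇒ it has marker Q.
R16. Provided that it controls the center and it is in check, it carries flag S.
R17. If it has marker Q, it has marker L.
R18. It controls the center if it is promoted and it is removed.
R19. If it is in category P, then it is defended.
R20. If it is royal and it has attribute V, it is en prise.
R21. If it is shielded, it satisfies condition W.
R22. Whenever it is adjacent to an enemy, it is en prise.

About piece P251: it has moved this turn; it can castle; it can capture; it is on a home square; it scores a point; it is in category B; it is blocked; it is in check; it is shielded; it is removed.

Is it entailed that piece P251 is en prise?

Forward chaining from the given facts derives: is royal, has marker D, may move diagonally, satisfies condition W, is promoted, controls the center, is immobilized, is in state N, carries flag S.
Rules concluding "it is en prise": R12 needs "it has marker L"; R14 needs "it is in state X"; R20 needs "it has attribute V"; R22 needs "it is adjacent to an enemy" — none of these are established.

No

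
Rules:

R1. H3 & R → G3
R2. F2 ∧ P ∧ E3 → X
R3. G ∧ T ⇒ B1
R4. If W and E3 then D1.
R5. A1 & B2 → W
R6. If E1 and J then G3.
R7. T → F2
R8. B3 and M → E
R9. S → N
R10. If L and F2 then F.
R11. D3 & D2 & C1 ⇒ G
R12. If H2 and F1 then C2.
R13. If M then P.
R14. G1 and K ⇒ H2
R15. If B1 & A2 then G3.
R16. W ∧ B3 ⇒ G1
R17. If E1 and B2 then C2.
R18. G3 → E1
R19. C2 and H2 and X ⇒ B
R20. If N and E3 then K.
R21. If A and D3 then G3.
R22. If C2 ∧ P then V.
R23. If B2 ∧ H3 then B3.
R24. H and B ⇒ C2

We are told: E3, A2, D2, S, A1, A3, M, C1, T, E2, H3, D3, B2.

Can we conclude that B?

W  (by R5: A1, B2)
F2  (by R7: T)
N  (by R9: S)
G  (by R11: D3, D2, C1)
P  (by R13: M)
K  (by R20: N, E3)
B3  (by R23: B2, H3)
X  (by R2: F2, P, E3)
B1  (by R3: G, T)
G3  (by R15: B1, A2)
G1  (by R16: W, B3)
E1  (by R18: G3)
H2  (by R14: G1, K)
C2  (by R17: E1, B2)
B  (by R19: C2, H2, X)

Yes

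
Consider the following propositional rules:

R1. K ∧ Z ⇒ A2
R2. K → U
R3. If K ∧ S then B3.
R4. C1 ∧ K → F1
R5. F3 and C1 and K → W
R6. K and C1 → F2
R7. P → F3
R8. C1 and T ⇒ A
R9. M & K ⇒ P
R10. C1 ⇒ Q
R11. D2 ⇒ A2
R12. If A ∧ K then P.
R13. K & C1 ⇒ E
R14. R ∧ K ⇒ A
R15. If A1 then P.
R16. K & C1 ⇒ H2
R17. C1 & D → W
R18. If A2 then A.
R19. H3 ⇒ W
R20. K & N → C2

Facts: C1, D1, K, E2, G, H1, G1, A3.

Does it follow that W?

Forward chaining from the given facts derives: U, F1, F2, Q, E, H2.
Rules concluding W: R5 needs F3; R17 needs D; R19 needs H3 — none of these are established.

No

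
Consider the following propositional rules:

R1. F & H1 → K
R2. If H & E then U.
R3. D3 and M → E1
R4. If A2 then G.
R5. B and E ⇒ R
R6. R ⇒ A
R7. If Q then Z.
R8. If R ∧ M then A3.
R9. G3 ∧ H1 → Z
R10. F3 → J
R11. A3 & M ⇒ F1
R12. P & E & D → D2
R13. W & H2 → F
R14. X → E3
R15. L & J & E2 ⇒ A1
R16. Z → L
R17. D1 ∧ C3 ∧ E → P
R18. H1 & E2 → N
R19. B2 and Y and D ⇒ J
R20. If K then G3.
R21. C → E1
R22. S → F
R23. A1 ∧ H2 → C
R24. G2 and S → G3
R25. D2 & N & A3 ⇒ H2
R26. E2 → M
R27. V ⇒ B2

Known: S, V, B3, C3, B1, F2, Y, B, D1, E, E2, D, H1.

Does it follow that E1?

Yes

R  (by R5: B, E)
P  (by R17: D1, C3, E)
N  (by R18: H1, E2)
F  (by R22: S)
M  (by R26: E2)
B2  (by R27: V)
K  (by R1: F, H1)
A3  (by R8: R, M)
D2  (by R12: P, E, D)
J  (by R19: B2, Y, D)
G3  (by R20: K)
H2  (by R25: D2, N, A3)
Z  (by R9: G3, H1)
L  (by R16: Z)
A1  (by R15: L, J, E2)
C  (by R23: A1, H2)
E1  (by R21: C)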